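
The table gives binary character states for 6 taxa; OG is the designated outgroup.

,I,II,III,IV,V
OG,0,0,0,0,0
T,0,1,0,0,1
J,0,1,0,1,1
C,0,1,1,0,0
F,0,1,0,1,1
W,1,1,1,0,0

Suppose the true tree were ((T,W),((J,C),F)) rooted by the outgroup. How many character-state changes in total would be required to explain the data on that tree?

Map each character onto ((T,W),((J,C),F)) (rooted by OG) and count the minimum state changes it requires (Fitch parsimony):
I: 1; II: 1; III: 2; IV: 2; V: 3.
Total tree length = 9.

9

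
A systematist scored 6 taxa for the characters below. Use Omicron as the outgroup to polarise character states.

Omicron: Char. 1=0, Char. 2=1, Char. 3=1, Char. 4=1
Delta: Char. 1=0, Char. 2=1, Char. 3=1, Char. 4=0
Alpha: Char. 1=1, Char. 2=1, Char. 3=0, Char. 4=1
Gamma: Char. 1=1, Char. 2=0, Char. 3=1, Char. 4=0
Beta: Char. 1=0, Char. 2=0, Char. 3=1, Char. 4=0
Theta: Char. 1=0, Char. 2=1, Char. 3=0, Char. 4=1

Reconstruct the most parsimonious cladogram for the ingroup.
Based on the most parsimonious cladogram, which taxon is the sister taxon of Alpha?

Character polarity is set by the outgroup: the derived state is whichever differs from the outgroup's state, so for Char. 2, Char. 3, Char. 4 the derived state is '0', and for the remaining characters it is '1'.
Char. 1 groups Alpha and Gamma, which is incompatible with the clades supported by the remaining characters; treating it as convergent (homoplasy) costs fewer steps than any alternative tree.
Char. 2 (derived state '0') is shared by Beta and Gamma — a synapomorphy uniting that clade.
Char. 3 (derived state '0') is shared by Alpha and Theta — a synapomorphy uniting that clade.
Char. 4 (derived state '0') is shared by Beta, Delta, and Gamma — a synapomorphy uniting that clade.
Most parsimonious ingroup topology: ((Delta,(Gamma,Beta)),(Alpha,Theta)).
Alpha and Theta form a cherry on this tree, so they are sister taxa.

Theta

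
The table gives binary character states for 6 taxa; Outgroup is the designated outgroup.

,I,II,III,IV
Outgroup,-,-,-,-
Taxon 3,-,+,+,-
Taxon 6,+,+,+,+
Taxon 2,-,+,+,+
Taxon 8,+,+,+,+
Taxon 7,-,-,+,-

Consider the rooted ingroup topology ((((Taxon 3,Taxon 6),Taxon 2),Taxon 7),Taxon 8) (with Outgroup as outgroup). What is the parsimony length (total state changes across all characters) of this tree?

8

Map each character onto ((((Taxon 3,Taxon 6),Taxon 2),Taxon 7),Taxon 8) (rooted by Outgroup) and count the minimum state changes it requires (Fitch parsimony):
I: 2; II: 2; III: 1; IV: 3.
Total tree length = 8.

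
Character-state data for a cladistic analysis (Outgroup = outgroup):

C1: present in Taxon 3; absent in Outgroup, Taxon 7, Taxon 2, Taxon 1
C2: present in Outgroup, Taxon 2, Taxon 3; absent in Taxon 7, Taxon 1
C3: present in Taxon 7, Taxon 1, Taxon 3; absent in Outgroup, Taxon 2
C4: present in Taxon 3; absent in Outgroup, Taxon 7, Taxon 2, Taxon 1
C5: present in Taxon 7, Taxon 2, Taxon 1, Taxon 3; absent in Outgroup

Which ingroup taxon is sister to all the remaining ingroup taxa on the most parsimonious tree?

Character polarity is set by the outgroup: the derived state is whichever differs from the outgroup's state, so for C2 the derived state is 'absent', and for the remaining characters it is 'present'.
C1 (derived state 'present') is unique to Taxon 3 (autapomorphy; uninformative for grouping).
C2: derived state 'absent' in Taxon 1 and Taxon 7 only — synapomorphy for {Taxon 1, Taxon 7}.
C3: derived state 'present' in Taxon 1, Taxon 3, and Taxon 7 only — synapomorphy for {Taxon 1, Taxon 3, Taxon 7}.
C4: derived state 'present' in Taxon 3 only — an autapomorphy, so it tells us nothing about relationships among taxa.
All ingroup taxa share the derived state 'present' for C5; it defines the ingroup but does not resolve relationships within it.
Most parsimonious ingroup topology: (((Taxon 7,Taxon 1),Taxon 3),Taxon 2).
Taxon 2 is sister to the clade containing all other ingroup taxa, so it is the earliest-diverging (most basal) ingroup lineage.

Taxon 2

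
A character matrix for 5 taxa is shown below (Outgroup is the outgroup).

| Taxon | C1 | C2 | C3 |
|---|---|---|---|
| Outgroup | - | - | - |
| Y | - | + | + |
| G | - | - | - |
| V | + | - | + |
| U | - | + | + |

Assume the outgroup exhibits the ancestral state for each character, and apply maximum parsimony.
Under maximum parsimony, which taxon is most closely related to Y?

The outgroup has state '-' for every character, so '+' is the derived state throughout.
C1: derived state '+' in V only — an autapomorphy, so it tells us nothing about relationships among taxa.
C2 (derived state '+') is shared by U and Y — a synapomorphy uniting that clade.
Only U, V, and Y show the derived state '+' for C3, supporting them as a clade.
Most parsimonious ingroup topology: (((Y,U),V),G).
Y and U form a cherry on this tree, so they are sister taxa.

U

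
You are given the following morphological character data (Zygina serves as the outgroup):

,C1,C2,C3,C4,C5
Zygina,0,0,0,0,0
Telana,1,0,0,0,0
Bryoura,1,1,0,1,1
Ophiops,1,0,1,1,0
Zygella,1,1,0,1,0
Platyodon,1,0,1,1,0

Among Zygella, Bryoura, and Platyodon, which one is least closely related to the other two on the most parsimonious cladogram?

The outgroup has state '0' for every character, so '1' is the derived state throughout.
C1 (derived state '1') is shared by all ingroup taxa — unites the whole ingroup.
Only Bryoura and Zygella show the derived state '1' for C2, supporting them as a clade.
C3 (derived state '1') is shared by Ophiops and Platyodon — a synapomorphy uniting that clade.
C4: derived state '1' in Bryoura, Ophiops, Platyodon, and Zygella only — synapomorphy for {Bryoura, Ophiops, Platyodon, Zygella}.
C5 (derived state '1') is unique to Bryoura (autapomorphy; uninformative for grouping).
Most parsimonious ingroup topology: (Telana,((Bryoura,Zygella),(Ophiops,Platyodon))).
Zygella and Bryoura share a more recent common ancestor with each other than either does with Platyodon, so Platyodon is the least closely related of the three.

Platyodon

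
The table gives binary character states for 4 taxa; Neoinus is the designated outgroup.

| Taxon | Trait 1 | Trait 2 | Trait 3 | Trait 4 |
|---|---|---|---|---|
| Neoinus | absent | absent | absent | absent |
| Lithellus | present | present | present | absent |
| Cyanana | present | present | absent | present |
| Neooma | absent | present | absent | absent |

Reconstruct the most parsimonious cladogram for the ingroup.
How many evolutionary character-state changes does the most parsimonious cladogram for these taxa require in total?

4

The outgroup has state 'absent' for every character, so 'present' is the derived state throughout.
Trait 1: derived state 'present' in Cyanana and Lithellus only — synapomorphy for {Cyanana, Lithellus}.
All ingroup taxa share the derived state 'present' for Trait 2; it defines the ingroup but does not resolve relationships within it.
Trait 3 (derived state 'present') is unique to Lithellus (autapomorphy; uninformative for grouping).
Trait 4: derived state 'present' in Cyanana only — an autapomorphy, so it tells us nothing about relationships among taxa.
Most parsimonious ingroup topology: ((Lithellus,Cyanana),Neooma).
Changes per character on this tree: Trait 1: 1; Trait 2: 1; Trait 3: 1; Trait 4: 1.
Total = 4.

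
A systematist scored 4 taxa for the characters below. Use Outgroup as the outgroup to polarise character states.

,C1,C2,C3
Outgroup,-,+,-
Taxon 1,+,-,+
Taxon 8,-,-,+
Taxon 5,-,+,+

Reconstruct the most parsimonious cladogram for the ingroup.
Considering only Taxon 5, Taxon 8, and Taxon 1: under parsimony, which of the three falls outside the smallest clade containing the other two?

Taxon 5

Character polarity is set by the outgroup: the derived state is whichever differs from the outgroup's state, so for C2 the derived state is '-', and for the remaining characters it is '+'.
C1: derived state '+' in Taxon 1 only — an autapomorphy, so it tells us nothing about relationships among taxa.
Only Taxon 1 and Taxon 8 show the derived state '-' for C2, supporting them as a clade.
All ingroup taxa share the derived state '+' for C3; it defines the ingroup but does not resolve relationships within it.
Most parsimonious ingroup topology: ((Taxon 1,Taxon 8),Taxon 5).
Taxon 8 and Taxon 1 share a more recent common ancestor with each other than either does with Taxon 5, so Taxon 5 is the least closely related of the three.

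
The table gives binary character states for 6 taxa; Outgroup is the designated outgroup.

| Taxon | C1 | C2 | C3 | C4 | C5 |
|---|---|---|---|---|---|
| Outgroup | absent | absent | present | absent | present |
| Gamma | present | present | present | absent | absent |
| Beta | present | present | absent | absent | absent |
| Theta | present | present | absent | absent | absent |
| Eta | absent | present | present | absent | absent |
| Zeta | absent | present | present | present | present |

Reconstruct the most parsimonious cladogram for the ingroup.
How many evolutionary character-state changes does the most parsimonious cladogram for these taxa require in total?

5

Character polarity is set by the outgroup: the derived state is whichever differs from the outgroup's state, so for C3, C5 the derived state is 'absent', and for the remaining characters it is 'present'.
C1: derived state 'present' in Beta, Gamma, and Theta only — synapomorphy for {Beta, Gamma, Theta}.
C2 (derived state 'present') is shared by all ingroup taxa — unites the whole ingroup.
C3: derived state 'absent' in Beta and Theta only — synapomorphy for {Beta, Theta}.
C4 (derived state 'present') is unique to Zeta (autapomorphy; uninformative for grouping).
Only Beta, Eta, Gamma, and Theta show the derived state 'absent' for C5, supporting them as a clade.
Most parsimonious ingroup topology: (((Gamma,(Beta,Theta)),Eta),Zeta).
Changes per character on this tree: C1: 1; C2: 1; C3: 1; C4: 1; C5: 1.
Total = 5.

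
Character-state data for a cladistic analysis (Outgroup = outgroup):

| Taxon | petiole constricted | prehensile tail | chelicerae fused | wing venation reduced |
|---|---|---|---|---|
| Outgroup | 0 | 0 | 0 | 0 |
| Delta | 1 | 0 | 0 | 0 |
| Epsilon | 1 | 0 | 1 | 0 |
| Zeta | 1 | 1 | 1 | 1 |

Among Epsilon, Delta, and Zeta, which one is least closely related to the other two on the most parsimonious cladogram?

Delta

The outgroup has state '0' for every character, so '1' is the derived state throughout.
All ingroup taxa share the derived state '1' for petiole constricted; it defines the ingroup but does not resolve relationships within it.
prehensile tail: derived state '1' in Zeta only — an autapomorphy, so it tells us nothing about relationships among taxa.
chelicerae fused: derived state '1' in Epsilon and Zeta only — synapomorphy for {Epsilon, Zeta}.
wing venation reduced: derived state '1' in Zeta only — an autapomorphy, so it tells us nothing about relationships among taxa.
Most parsimonious ingroup topology: (Delta,(Epsilon,Zeta)).
Zeta and Epsilon share a more recent common ancestor with each other than either does with Delta, so Delta is the least closely related of the three.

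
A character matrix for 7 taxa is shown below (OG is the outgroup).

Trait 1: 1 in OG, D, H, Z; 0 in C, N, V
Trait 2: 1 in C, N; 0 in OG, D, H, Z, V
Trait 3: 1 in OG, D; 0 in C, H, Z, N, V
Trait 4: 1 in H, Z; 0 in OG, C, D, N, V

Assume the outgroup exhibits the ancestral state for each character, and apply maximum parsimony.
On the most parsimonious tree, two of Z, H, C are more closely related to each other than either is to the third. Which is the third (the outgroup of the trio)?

Character polarity is set by the outgroup: the derived state is whichever differs from the outgroup's state, so for Trait 1, Trait 3 the derived state is '0', and for the remaining characters it is '1'.
Trait 1: derived state '0' in C, N, and V only — synapomorphy for {C, N, V}.
Trait 2: derived state '1' in C and N only — synapomorphy for {C, N}.
Only C, H, N, V, and Z show the derived state '0' for Trait 3, supporting them as a clade.
Only H and Z show the derived state '1' for Trait 4, supporting them as a clade.
Most parsimonious ingroup topology: ((((C,N),V),(H,Z)),D).
H and Z share a more recent common ancestor with each other than either does with C, so C is the least closely related of the three.

C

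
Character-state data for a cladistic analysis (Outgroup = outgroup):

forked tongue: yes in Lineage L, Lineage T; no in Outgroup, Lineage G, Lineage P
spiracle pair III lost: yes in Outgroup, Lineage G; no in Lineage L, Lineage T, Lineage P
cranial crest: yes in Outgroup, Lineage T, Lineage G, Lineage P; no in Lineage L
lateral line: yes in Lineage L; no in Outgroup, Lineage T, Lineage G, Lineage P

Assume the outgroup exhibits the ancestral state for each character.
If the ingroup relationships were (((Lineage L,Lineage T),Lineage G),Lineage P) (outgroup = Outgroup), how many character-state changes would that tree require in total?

5

Map each character onto (((Lineage L,Lineage T),Lineage G),Lineage P) (rooted by Outgroup) and count the minimum state changes it requires (Fitch parsimony):
forked tongue: 1; spiracle pair III lost: 2; cranial crest: 1; lateral line: 1.
Total tree length = 5.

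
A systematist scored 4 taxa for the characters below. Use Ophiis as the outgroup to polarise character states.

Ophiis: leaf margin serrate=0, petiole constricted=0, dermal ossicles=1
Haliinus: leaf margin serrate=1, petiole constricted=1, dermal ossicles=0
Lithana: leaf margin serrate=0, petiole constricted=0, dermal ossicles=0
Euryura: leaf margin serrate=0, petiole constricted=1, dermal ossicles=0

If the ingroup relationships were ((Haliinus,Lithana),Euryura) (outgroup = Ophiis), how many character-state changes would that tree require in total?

Map each character onto ((Haliinus,Lithana),Euryura) (rooted by Ophiis) and count the minimum state changes it requires (Fitch parsimony):
leaf margin serrate: 1; petiole constricted: 2; dermal ossicles: 1.
Total tree length = 4.

4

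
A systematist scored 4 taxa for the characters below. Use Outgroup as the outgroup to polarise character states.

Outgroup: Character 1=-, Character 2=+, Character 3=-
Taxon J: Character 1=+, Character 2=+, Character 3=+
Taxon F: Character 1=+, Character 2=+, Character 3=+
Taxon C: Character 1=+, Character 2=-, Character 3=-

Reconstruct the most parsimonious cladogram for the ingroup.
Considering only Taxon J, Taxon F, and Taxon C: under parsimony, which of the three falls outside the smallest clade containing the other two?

Taxon C

Character polarity is set by the outgroup: the derived state is whichever differs from the outgroup's state, so for Character 2 the derived state is '-', and for the remaining characters it is '+'.
All ingroup taxa share the derived state '+' for Character 1; it defines the ingroup but does not resolve relationships within it.
Character 2 (derived state '-') is unique to Taxon C (autapomorphy; uninformative for grouping).
Character 3: derived state '+' in Taxon F and Taxon J only — synapomorphy for {Taxon F, Taxon J}.
Most parsimonious ingroup topology: ((Taxon J,Taxon F),Taxon C).
Taxon J and Taxon F share a more recent common ancestor with each other than either does with Taxon C, so Taxon C is the least closely related of the three.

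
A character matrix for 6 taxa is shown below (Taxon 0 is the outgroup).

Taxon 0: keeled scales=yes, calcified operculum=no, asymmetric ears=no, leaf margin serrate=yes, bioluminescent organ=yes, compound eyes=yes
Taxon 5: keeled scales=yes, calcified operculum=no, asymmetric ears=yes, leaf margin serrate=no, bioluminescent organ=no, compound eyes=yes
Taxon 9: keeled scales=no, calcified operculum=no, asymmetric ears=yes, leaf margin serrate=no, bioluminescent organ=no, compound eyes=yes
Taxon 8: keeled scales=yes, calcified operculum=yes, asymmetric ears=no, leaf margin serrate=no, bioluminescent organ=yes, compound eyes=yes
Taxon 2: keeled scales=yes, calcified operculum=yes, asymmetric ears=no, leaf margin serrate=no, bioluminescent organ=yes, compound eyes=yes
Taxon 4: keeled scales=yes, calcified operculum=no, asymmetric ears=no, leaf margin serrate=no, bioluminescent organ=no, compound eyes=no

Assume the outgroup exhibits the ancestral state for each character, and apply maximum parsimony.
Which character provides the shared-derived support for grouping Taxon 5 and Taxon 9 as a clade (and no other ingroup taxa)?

Character polarity is set by the outgroup: the derived state is whichever differs from the outgroup's state, so for keeled scales, leaf margin serrate, bioluminescent organ, compound eyes the derived state is 'no', and for the remaining characters it is 'yes'.
keeled scales (derived state 'no') is unique to Taxon 9 (autapomorphy; uninformative for grouping).
calcified operculum (derived state 'yes') is shared by Taxon 2 and Taxon 8 — a synapomorphy uniting that clade.
asymmetric ears (derived state 'yes') is shared by Taxon 5 and Taxon 9 — a synapomorphy uniting that clade.
leaf margin serrate (derived state 'no') is shared by all ingroup taxa — unites the whole ingroup.
bioluminescent organ (derived state 'no') is shared by Taxon 4, Taxon 5, and Taxon 9 — a synapomorphy uniting that clade.
compound eyes (derived state 'no') is unique to Taxon 4 (autapomorphy; uninformative for grouping).
Most parsimonious ingroup topology: (((Taxon 5,Taxon 9),Taxon 4),(Taxon 8,Taxon 2)).
The clade {Taxon 5, Taxon 9} is supported by asymmetric ears: its derived state 'yes' occurs in exactly those taxa and in no other taxon (including the outgroup).

asymmetric ears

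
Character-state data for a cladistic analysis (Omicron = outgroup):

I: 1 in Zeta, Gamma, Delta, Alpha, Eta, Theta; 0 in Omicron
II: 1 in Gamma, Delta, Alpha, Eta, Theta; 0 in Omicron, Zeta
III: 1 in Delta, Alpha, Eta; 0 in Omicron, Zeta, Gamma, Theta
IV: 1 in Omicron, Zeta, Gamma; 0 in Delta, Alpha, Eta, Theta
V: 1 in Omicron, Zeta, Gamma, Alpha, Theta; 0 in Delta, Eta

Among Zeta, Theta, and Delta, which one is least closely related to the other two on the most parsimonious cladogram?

Character polarity is set by the outgroup: the derived state is whichever differs from the outgroup's state, so for IV, V the derived state is '0', and for the remaining characters it is '1'.
I (derived state '1') is shared by all ingroup taxa — unites the whole ingroup.
II: derived state '1' in Alpha, Delta, Eta, Gamma, and Theta only — synapomorphy for {Alpha, Delta, Eta, Gamma, Theta}.
Only Alpha, Delta, and Eta show the derived state '1' for III, supporting them as a clade.
Only Alpha, Delta, Eta, and Theta show the derived state '0' for IV, supporting them as a clade.
V (derived state '0') is shared by Delta and Eta — a synapomorphy uniting that clade.
Most parsimonious ingroup topology: (Zeta,(Gamma,(((Delta,Eta),Alpha),Theta))).
Theta and Delta share a more recent common ancestor with each other than either does with Zeta, so Zeta is the least closely related of the three.

Zeta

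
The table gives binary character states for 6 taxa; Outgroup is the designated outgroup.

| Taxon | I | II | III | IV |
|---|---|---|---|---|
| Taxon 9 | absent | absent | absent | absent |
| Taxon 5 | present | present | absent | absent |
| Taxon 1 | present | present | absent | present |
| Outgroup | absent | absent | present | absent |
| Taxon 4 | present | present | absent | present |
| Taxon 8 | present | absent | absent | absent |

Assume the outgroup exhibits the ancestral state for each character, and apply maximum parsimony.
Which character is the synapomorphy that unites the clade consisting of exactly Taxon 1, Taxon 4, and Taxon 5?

II

Character polarity is set by the outgroup: the derived state is whichever differs from the outgroup's state, so for III the derived state is 'absent', and for the remaining characters it is 'present'.
I (derived state 'present') is shared by Taxon 1, Taxon 4, Taxon 5, and Taxon 8 — a synapomorphy uniting that clade.
Only Taxon 1, Taxon 4, and Taxon 5 show the derived state 'present' for II, supporting them as a clade.
III (derived state 'absent') is shared by all ingroup taxa — unites the whole ingroup.
Only Taxon 1 and Taxon 4 show the derived state 'present' for IV, supporting them as a clade.
Most parsimonious ingroup topology: ((((Taxon 4,Taxon 1),Taxon 5),Taxon 8),Taxon 9).
The clade {Taxon 1, Taxon 4, Taxon 5} is supported by II: its derived state 'present' occurs in exactly those taxa and in no other taxon (including the outgroup).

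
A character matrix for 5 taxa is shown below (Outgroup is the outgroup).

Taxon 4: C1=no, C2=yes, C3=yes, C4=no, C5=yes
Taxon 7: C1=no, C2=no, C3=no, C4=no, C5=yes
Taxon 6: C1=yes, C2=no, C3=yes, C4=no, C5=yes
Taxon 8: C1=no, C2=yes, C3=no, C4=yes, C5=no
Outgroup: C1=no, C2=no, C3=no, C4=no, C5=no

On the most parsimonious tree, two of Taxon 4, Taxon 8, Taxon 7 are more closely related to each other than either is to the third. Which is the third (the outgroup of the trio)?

The outgroup has state 'no' for every character, so 'yes' is the derived state throughout.
C1 (derived state 'yes') is unique to Taxon 6 (autapomorphy; uninformative for grouping).
C2 (state 'yes') occurs in Taxon 4 and Taxon 8 but conflicts with the nesting implied by the other characters — most parsimoniously interpreted as homoplasy.
C3 (derived state 'yes') is shared by Taxon 4 and Taxon 6 — a synapomorphy uniting that clade.
C4 (derived state 'yes') is unique to Taxon 8 (autapomorphy; uninformative for grouping).
C5: derived state 'yes' in Taxon 4, Taxon 6, and Taxon 7 only — synapomorphy for {Taxon 4, Taxon 6, Taxon 7}.
Most parsimonious ingroup topology: (((Taxon 4,Taxon 6),Taxon 7),Taxon 8).
Taxon 4 and Taxon 7 share a more recent common ancestor with each other than either does with Taxon 8, so Taxon 8 is the least closely related of the three.

Taxon 8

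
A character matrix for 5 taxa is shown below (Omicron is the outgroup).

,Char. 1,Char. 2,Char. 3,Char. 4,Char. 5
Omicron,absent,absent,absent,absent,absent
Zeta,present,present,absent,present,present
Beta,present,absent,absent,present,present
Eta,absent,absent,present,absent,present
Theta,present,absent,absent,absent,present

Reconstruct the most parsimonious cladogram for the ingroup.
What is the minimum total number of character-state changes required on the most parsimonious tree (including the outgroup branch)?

5

The outgroup has state 'absent' for every character, so 'present' is the derived state throughout.
Char. 1 (derived state 'present') is shared by Beta, Theta, and Zeta — a synapomorphy uniting that clade.
Char. 2: derived state 'present' in Zeta only — an autapomorphy, so it tells us nothing about relationships among taxa.
Char. 3 (derived state 'present') is unique to Eta (autapomorphy; uninformative for grouping).
Only Beta and Zeta show the derived state 'present' for Char. 4, supporting them as a clade.
All ingroup taxa share the derived state 'present' for Char. 5; it defines the ingroup but does not resolve relationships within it.
Most parsimonious ingroup topology: (((Zeta,Beta),Theta),Eta).
Changes per character on this tree: Char. 1: 1; Char. 2: 1; Char. 3: 1; Char. 4: 1; Char. 5: 1.
Total = 5.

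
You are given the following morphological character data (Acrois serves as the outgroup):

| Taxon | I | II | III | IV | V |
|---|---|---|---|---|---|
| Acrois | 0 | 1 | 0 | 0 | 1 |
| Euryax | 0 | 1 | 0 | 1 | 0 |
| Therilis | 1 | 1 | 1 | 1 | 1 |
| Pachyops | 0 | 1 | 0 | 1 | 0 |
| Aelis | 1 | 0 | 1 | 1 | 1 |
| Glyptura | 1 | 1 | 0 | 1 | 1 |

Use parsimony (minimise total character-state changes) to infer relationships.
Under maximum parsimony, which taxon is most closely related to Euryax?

Pachyops

Character polarity is set by the outgroup: the derived state is whichever differs from the outgroup's state, so for II, V the derived state is '0', and for the remaining characters it is '1'.
Only Aelis, Glyptura, and Therilis show the derived state '1' for I, supporting them as a clade.
II: derived state '0' in Aelis only — an autapomorphy, so it tells us nothing about relationships among taxa.
III: derived state '1' in Aelis and Therilis only — synapomorphy for {Aelis, Therilis}.
All ingroup taxa share the derived state '1' for IV; it defines the ingroup but does not resolve relationships within it.
Only Euryax and Pachyops show the derived state '0' for V, supporting them as a clade.
Most parsimonious ingroup topology: ((Euryax,Pachyops),((Therilis,Aelis),Glyptura)).
Euryax and Pachyops form a cherry on this tree, so they are sister taxa.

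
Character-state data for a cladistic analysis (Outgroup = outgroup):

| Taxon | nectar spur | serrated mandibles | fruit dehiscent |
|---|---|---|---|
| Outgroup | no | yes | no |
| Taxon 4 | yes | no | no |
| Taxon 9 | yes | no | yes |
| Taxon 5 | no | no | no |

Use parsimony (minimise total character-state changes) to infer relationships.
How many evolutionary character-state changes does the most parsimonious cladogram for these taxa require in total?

Character polarity is set by the outgroup: the derived state is whichever differs from the outgroup's state, so for serrated mandibles the derived state is 'no', and for the remaining characters it is 'yes'.
nectar spur: derived state 'yes' in Taxon 4 and Taxon 9 only — synapomorphy for {Taxon 4, Taxon 9}.
serrated mandibles (derived state 'no') is shared by all ingroup taxa — unites the whole ingroup.
fruit dehiscent: derived state 'yes' in Taxon 9 only — an autapomorphy, so it tells us nothing about relationships among taxa.
Most parsimonious ingroup topology: ((Taxon 9,Taxon 4),Taxon 5).
Changes per character on this tree: nectar spur: 1; serrated mandibles: 1; fruit dehiscent: 1.
Total = 3.

3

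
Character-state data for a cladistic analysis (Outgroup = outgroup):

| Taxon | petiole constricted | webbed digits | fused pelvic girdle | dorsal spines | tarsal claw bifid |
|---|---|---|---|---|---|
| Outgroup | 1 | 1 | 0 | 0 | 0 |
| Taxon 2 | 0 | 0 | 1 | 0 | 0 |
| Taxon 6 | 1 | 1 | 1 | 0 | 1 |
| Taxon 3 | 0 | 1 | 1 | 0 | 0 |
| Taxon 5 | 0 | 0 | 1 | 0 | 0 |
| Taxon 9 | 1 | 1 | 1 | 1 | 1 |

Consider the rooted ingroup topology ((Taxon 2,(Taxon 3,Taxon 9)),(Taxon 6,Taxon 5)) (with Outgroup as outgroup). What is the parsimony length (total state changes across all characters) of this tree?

Map each character onto ((Taxon 2,(Taxon 3,Taxon 9)),(Taxon 6,Taxon 5)) (rooted by Outgroup) and count the minimum state changes it requires (Fitch parsimony):
petiole constricted: 3; webbed digits: 2; fused pelvic girdle: 1; dorsal spines: 1; tarsal claw bifid: 2.
Total tree length = 9.

9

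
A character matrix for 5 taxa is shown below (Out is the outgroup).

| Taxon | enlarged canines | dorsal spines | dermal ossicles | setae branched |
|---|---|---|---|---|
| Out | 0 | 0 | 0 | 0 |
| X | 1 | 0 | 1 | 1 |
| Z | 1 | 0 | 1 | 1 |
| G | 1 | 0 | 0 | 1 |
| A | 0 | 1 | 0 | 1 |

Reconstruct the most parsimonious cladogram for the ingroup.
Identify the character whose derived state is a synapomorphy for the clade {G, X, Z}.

The outgroup has state '0' for every character, so '1' is the derived state throughout.
enlarged canines (derived state '1') is shared by G, X, and Z — a synapomorphy uniting that clade.
dorsal spines: derived state '1' in A only — an autapomorphy, so it tells us nothing about relationships among taxa.
dermal ossicles: derived state '1' in X and Z only — synapomorphy for {X, Z}.
setae branched (derived state '1') is shared by all ingroup taxa — unites the whole ingroup.
Most parsimonious ingroup topology: (((X,Z),G),A).
The clade {G, X, Z} is supported by enlarged canines: its derived state '1' occurs in exactly those taxa and in no other taxon (including the outgroup).

enlarged canines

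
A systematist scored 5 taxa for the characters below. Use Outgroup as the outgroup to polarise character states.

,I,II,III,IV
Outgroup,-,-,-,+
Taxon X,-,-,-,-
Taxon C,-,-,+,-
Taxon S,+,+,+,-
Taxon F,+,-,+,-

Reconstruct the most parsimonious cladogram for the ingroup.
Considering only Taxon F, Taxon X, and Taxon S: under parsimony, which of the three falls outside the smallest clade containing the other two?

Taxon X

Character polarity is set by the outgroup: the derived state is whichever differs from the outgroup's state, so for IV the derived state is '-', and for the remaining characters it is '+'.
I: derived state '+' in Taxon F and Taxon S only — synapomorphy for {Taxon F, Taxon S}.
II (derived state '+') is unique to Taxon S (autapomorphy; uninformative for grouping).
III (derived state '+') is shared by Taxon C, Taxon F, and Taxon S — a synapomorphy uniting that clade.
All ingroup taxa share the derived state '-' for IV; it defines the ingroup but does not resolve relationships within it.
Most parsimonious ingroup topology: (Taxon X,(Taxon C,(Taxon S,Taxon F))).
Taxon F and Taxon S share a more recent common ancestor with each other than either does with Taxon X, so Taxon X is the least closely related of the three.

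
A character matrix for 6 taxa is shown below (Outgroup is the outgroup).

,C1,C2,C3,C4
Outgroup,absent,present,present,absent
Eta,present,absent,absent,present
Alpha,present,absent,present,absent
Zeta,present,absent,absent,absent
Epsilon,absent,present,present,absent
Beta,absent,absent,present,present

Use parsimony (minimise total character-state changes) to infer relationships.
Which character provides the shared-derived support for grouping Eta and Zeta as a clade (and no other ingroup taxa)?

Character polarity is set by the outgroup: the derived state is whichever differs from the outgroup's state, so for C2, C3 the derived state is 'absent', and for the remaining characters it is 'present'.
C1: derived state 'present' in Alpha, Eta, and Zeta only — synapomorphy for {Alpha, Eta, Zeta}.
Only Alpha, Beta, Eta, and Zeta show the derived state 'absent' for C2, supporting them as a clade.
Only Eta and Zeta show the derived state 'absent' for C3, supporting them as a clade.
C4 (state 'present') occurs in Beta and Eta but conflicts with the nesting implied by the other characters — most parsimoniously interpreted as homoplasy.
Most parsimonious ingroup topology: ((((Eta,Zeta),Alpha),Beta),Epsilon).
The clade {Eta, Zeta} is supported by C3: its derived state 'absent' occurs in exactly those taxa and in no other taxon (including the outgroup).

C3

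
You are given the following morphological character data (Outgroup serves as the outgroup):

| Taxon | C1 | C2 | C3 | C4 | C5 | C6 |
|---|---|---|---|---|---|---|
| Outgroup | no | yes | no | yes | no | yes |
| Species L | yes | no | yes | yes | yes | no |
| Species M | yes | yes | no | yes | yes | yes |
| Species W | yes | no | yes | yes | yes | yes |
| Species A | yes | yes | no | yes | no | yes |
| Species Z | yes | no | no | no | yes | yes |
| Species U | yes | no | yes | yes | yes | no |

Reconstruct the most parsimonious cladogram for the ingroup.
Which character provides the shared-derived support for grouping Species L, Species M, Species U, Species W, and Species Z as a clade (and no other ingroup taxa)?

Character polarity is set by the outgroup: the derived state is whichever differs from the outgroup's state, so for C2, C4, C6 the derived state is 'no', and for the remaining characters it is 'yes'.
C1 (derived state 'yes') is shared by all ingroup taxa — unites the whole ingroup.
C2 (derived state 'no') is shared by Species L, Species U, Species W, and Species Z — a synapomorphy uniting that clade.
C3: derived state 'yes' in Species L, Species U, and Species W only — synapomorphy for {Species L, Species U, Species W}.
C4: derived state 'no' in Species Z only — an autapomorphy, so it tells us nothing about relationships among taxa.
C5: derived state 'yes' in Species L, Species M, Species U, Species W, and Species Z only — synapomorphy for {Species L, Species M, Species U, Species W, Species Z}.
C6 (derived state 'no') is shared by Species L and Species U — a synapomorphy uniting that clade.
Most parsimonious ingroup topology: (((((Species L,Species U),Species W),Species Z),Species M),Species A).
The clade {Species L, Species M, Species U, Species W, Species Z} is supported by C5: its derived state 'yes' occurs in exactly those taxa and in no other taxon (including the outgroup).

C5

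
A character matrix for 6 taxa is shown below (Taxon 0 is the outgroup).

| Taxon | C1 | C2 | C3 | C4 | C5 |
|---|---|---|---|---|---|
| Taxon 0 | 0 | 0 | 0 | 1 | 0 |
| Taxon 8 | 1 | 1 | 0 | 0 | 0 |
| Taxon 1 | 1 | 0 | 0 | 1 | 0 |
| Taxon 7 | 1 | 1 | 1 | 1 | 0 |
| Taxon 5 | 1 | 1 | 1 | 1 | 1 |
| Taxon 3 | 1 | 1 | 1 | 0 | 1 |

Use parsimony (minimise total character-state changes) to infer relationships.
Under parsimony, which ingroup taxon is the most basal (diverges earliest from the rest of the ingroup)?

Character polarity is set by the outgroup: the derived state is whichever differs from the outgroup's state, so for C4 the derived state is '0', and for the remaining characters it is '1'.
C1 (derived state '1') is shared by all ingroup taxa — unites the whole ingroup.
C2: derived state '1' in Taxon 3, Taxon 5, Taxon 7, and Taxon 8 only — synapomorphy for {Taxon 3, Taxon 5, Taxon 7, Taxon 8}.
C3: derived state '1' in Taxon 3, Taxon 5, and Taxon 7 only — synapomorphy for {Taxon 3, Taxon 5, Taxon 7}.
C4 (state '0') occurs in Taxon 3 and Taxon 8 but conflicts with the nesting implied by the other characters — most parsimoniously interpreted as homoplasy.
C5 (derived state '1') is shared by Taxon 3 and Taxon 5 — a synapomorphy uniting that clade.
Most parsimonious ingroup topology: ((Taxon 8,(Taxon 7,(Taxon 5,Taxon 3))),Taxon 1).
Taxon 1 is sister to the clade containing all other ingroup taxa, so it is the earliest-diverging (most basal) ingroup lineage.

Taxon 1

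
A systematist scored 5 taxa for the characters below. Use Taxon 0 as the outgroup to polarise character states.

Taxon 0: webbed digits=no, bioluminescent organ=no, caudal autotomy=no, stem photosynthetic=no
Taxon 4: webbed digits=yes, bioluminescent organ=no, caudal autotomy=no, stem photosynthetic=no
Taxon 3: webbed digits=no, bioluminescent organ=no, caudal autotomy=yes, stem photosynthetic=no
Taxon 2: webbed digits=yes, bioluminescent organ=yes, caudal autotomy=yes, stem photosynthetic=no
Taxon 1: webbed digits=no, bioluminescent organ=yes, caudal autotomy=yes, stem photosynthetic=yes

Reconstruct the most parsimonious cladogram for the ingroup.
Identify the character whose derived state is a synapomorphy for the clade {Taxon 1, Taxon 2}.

The outgroup has state 'no' for every character, so 'yes' is the derived state throughout.
webbed digits groups Taxon 2 and Taxon 4, which is incompatible with the clades supported by the remaining characters; treating it as convergent (homoplasy) costs fewer steps than any alternative tree.
bioluminescent organ: derived state 'yes' in Taxon 1 and Taxon 2 only — synapomorphy for {Taxon 1, Taxon 2}.
caudal autotomy (derived state 'yes') is shared by Taxon 1, Taxon 2, and Taxon 3 — a synapomorphy uniting that clade.
stem photosynthetic: derived state 'yes' in Taxon 1 only — an autapomorphy, so it tells us nothing about relationships among taxa.
Most parsimonious ingroup topology: (Taxon 4,(Taxon 3,(Taxon 2,Taxon 1))).
The clade {Taxon 1, Taxon 2} is supported by bioluminescent organ: its derived state 'yes' occurs in exactly those taxa and in no other taxon (including the outgroup).

bioluminescent organ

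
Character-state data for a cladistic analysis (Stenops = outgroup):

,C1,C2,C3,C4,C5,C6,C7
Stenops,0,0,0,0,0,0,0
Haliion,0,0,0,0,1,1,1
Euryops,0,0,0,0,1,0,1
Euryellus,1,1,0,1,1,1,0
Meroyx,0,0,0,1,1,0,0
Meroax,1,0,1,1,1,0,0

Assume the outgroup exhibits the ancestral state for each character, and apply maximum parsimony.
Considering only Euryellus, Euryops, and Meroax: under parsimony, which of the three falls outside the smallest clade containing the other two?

The outgroup has state '0' for every character, so '1' is the derived state throughout.
C1: derived state '1' in Euryellus and Meroax only — synapomorphy for {Euryellus, Meroax}.
C2: derived state '1' in Euryellus only — an autapomorphy, so it tells us nothing about relationships among taxa.
C3 (derived state '1') is unique to Meroax (autapomorphy; uninformative for grouping).
C4 (derived state '1') is shared by Euryellus, Meroax, and Meroyx — a synapomorphy uniting that clade.
All ingroup taxa share the derived state '1' for C5; it defines the ingroup but does not resolve relationships within it.
C6 groups Euryellus and Haliion, which is incompatible with the clades supported by the remaining characters; treating it as convergent (homoplasy) costs fewer steps than any alternative tree.
C7: derived state '1' in Euryops and Haliion only — synapomorphy for {Euryops, Haliion}.
Most parsimonious ingroup topology: ((Haliion,Euryops),((Euryellus,Meroax),Meroyx)).
Meroax and Euryellus share a more recent common ancestor with each other than either does with Euryops, so Euryops is the least closely related of the three.

Euryops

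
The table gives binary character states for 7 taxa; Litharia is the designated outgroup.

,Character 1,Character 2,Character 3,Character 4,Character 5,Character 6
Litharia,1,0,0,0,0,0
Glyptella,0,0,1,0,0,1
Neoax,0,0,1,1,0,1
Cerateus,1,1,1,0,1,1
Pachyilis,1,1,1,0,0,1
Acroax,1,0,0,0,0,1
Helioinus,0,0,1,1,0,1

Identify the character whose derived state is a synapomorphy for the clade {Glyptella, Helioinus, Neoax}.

Character 1

Character polarity is set by the outgroup: the derived state is whichever differs from the outgroup's state, so for Character 1 the derived state is '0', and for the remaining characters it is '1'.
Only Glyptella, Helioinus, and Neoax show the derived state '0' for Character 1, supporting them as a clade.
Character 2: derived state '1' in Cerateus and Pachyilis only — synapomorphy for {Cerateus, Pachyilis}.
Only Cerateus, Glyptella, Helioinus, Neoax, and Pachyilis show the derived state '1' for Character 3, supporting them as a clade.
Character 4 (derived state '1') is shared by Helioinus and Neoax — a synapomorphy uniting that clade.
Character 5: derived state '1' in Cerateus only — an autapomorphy, so it tells us nothing about relationships among taxa.
All ingroup taxa share the derived state '1' for Character 6; it defines the ingroup but does not resolve relationships within it.
Most parsimonious ingroup topology: ((((Helioinus,Neoax),Glyptella),(Cerateus,Pachyilis)),Acroax).
The clade {Glyptella, Helioinus, Neoax} is supported by Character 1: its derived state '0' occurs in exactly those taxa and in no other taxon (including the outgroup).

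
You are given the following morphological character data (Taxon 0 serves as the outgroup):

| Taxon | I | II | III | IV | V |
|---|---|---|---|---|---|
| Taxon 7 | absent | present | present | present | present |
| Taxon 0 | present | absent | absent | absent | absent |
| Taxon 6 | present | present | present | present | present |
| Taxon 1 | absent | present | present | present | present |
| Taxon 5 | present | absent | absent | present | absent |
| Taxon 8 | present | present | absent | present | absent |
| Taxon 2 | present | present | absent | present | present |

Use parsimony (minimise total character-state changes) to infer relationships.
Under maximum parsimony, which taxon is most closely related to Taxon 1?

Taxon 7

Character polarity is set by the outgroup: the derived state is whichever differs from the outgroup's state, so for I the derived state is 'absent', and for the remaining characters it is 'present'.
Only Taxon 1 and Taxon 7 show the derived state 'absent' for I, supporting them as a clade.
Only Taxon 1, Taxon 2, Taxon 6, Taxon 7, and Taxon 8 show the derived state 'present' for II, supporting them as a clade.
III: derived state 'present' in Taxon 1, Taxon 6, and Taxon 7 only — synapomorphy for {Taxon 1, Taxon 6, Taxon 7}.
All ingroup taxa share the derived state 'present' for IV; it defines the ingroup but does not resolve relationships within it.
V: derived state 'present' in Taxon 1, Taxon 2, Taxon 6, and Taxon 7 only — synapomorphy for {Taxon 1, Taxon 2, Taxon 6, Taxon 7}.
Most parsimonious ingroup topology: (((((Taxon 7,Taxon 1),Taxon 6),Taxon 2),Taxon 8),Taxon 5).
Taxon 1 and Taxon 7 form a cherry on this tree, so they are sister taxa.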